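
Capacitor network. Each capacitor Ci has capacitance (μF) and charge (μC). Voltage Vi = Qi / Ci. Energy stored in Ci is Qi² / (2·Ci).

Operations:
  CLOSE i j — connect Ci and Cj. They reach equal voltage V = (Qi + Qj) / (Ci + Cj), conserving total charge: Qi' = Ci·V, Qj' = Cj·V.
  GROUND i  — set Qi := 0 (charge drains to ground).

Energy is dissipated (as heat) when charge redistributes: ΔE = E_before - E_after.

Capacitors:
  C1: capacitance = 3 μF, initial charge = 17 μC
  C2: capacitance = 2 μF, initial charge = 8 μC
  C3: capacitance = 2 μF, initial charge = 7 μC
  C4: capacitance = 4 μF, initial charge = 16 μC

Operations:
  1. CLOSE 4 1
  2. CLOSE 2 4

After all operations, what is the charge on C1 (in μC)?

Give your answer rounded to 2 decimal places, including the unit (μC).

Answer: 14.14 μC

Derivation:
Initial: C1(3μF, Q=17μC, V=5.67V), C2(2μF, Q=8μC, V=4.00V), C3(2μF, Q=7μC, V=3.50V), C4(4μF, Q=16μC, V=4.00V)
Op 1: CLOSE 4-1: Q_total=33.00, C_total=7.00, V=4.71; Q4=18.86, Q1=14.14; dissipated=2.381
Op 2: CLOSE 2-4: Q_total=26.86, C_total=6.00, V=4.48; Q2=8.95, Q4=17.90; dissipated=0.340
Final charges: Q1=14.14, Q2=8.95, Q3=7.00, Q4=17.90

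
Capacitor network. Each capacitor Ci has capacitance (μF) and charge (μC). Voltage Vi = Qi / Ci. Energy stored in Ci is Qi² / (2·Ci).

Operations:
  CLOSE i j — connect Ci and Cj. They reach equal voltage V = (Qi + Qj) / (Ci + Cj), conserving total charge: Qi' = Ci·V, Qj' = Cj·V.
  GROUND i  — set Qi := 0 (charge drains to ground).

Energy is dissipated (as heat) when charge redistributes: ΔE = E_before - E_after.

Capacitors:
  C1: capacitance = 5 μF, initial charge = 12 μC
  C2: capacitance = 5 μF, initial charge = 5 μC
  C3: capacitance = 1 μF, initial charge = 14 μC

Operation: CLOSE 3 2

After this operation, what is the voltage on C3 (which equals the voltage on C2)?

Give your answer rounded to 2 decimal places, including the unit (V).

Answer: 3.17 V

Derivation:
Initial: C1(5μF, Q=12μC, V=2.40V), C2(5μF, Q=5μC, V=1.00V), C3(1μF, Q=14μC, V=14.00V)
Op 1: CLOSE 3-2: Q_total=19.00, C_total=6.00, V=3.17; Q3=3.17, Q2=15.83; dissipated=70.417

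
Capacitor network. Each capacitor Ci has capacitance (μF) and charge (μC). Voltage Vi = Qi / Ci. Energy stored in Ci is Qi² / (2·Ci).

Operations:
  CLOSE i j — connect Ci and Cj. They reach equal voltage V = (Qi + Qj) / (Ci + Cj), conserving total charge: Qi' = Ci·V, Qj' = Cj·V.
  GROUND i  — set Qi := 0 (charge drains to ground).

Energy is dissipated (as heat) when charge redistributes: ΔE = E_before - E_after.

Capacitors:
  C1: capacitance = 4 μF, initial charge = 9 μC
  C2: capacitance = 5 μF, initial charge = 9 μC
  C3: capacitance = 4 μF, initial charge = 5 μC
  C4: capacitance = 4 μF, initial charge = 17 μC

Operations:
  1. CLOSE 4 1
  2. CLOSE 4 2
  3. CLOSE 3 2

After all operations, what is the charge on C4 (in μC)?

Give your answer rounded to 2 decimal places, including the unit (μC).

Answer: 9.78 μC

Derivation:
Initial: C1(4μF, Q=9μC, V=2.25V), C2(5μF, Q=9μC, V=1.80V), C3(4μF, Q=5μC, V=1.25V), C4(4μF, Q=17μC, V=4.25V)
Op 1: CLOSE 4-1: Q_total=26.00, C_total=8.00, V=3.25; Q4=13.00, Q1=13.00; dissipated=4.000
Op 2: CLOSE 4-2: Q_total=22.00, C_total=9.00, V=2.44; Q4=9.78, Q2=12.22; dissipated=2.336
Op 3: CLOSE 3-2: Q_total=17.22, C_total=9.00, V=1.91; Q3=7.65, Q2=9.57; dissipated=1.585
Final charges: Q1=13.00, Q2=9.57, Q3=7.65, Q4=9.78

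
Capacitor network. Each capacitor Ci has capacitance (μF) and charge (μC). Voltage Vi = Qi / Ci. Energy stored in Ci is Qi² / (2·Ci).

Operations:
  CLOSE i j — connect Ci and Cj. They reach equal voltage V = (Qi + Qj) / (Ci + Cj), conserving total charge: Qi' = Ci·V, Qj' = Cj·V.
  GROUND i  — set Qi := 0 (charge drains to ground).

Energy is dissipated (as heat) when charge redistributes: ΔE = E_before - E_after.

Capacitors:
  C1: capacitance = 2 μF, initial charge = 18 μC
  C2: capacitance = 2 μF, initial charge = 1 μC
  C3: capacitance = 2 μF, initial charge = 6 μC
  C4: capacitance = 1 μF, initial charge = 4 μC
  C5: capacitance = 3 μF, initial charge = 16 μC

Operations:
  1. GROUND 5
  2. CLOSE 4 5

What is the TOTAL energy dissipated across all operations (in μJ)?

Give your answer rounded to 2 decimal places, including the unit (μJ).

Answer: 48.67 μJ

Derivation:
Initial: C1(2μF, Q=18μC, V=9.00V), C2(2μF, Q=1μC, V=0.50V), C3(2μF, Q=6μC, V=3.00V), C4(1μF, Q=4μC, V=4.00V), C5(3μF, Q=16μC, V=5.33V)
Op 1: GROUND 5: Q5=0; energy lost=42.667
Op 2: CLOSE 4-5: Q_total=4.00, C_total=4.00, V=1.00; Q4=1.00, Q5=3.00; dissipated=6.000
Total dissipated: 48.667 μJ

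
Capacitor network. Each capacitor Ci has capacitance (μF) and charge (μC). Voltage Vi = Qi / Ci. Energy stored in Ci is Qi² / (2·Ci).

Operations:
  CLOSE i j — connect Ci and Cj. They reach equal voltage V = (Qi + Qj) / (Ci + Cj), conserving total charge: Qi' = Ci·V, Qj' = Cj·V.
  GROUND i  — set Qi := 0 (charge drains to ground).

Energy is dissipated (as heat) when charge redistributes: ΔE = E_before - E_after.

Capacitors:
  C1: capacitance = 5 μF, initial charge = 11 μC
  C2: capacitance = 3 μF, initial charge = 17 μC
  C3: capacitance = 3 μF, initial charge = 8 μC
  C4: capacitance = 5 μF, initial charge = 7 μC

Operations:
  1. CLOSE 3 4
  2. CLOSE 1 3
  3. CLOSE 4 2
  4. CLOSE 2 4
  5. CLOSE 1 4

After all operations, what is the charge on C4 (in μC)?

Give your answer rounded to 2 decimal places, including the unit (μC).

Initial: C1(5μF, Q=11μC, V=2.20V), C2(3μF, Q=17μC, V=5.67V), C3(3μF, Q=8μC, V=2.67V), C4(5μF, Q=7μC, V=1.40V)
Op 1: CLOSE 3-4: Q_total=15.00, C_total=8.00, V=1.88; Q3=5.62, Q4=9.38; dissipated=1.504
Op 2: CLOSE 1-3: Q_total=16.62, C_total=8.00, V=2.08; Q1=10.39, Q3=6.23; dissipated=0.099
Op 3: CLOSE 4-2: Q_total=26.38, C_total=8.00, V=3.30; Q4=16.48, Q2=9.89; dissipated=13.478
Op 4: CLOSE 2-4: Q_total=26.38, C_total=8.00, V=3.30; Q2=9.89, Q4=16.48; dissipated=0.000
Op 5: CLOSE 1-4: Q_total=26.88, C_total=10.00, V=2.69; Q1=13.44, Q4=13.44; dissipated=1.857
Final charges: Q1=13.44, Q2=9.89, Q3=6.23, Q4=13.44

Answer: 13.44 μC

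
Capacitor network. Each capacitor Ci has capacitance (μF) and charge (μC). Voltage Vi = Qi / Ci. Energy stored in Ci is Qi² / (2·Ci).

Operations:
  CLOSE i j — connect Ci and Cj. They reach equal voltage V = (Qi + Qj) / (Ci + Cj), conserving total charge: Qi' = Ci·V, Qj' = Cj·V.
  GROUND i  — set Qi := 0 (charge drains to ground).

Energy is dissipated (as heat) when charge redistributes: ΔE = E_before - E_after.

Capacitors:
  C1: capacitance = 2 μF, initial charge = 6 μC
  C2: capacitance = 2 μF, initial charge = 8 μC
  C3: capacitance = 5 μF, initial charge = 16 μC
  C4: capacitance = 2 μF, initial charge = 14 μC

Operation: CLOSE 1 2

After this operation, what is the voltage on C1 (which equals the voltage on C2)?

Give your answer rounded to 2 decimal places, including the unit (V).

Answer: 3.50 V

Derivation:
Initial: C1(2μF, Q=6μC, V=3.00V), C2(2μF, Q=8μC, V=4.00V), C3(5μF, Q=16μC, V=3.20V), C4(2μF, Q=14μC, V=7.00V)
Op 1: CLOSE 1-2: Q_total=14.00, C_total=4.00, V=3.50; Q1=7.00, Q2=7.00; dissipated=0.500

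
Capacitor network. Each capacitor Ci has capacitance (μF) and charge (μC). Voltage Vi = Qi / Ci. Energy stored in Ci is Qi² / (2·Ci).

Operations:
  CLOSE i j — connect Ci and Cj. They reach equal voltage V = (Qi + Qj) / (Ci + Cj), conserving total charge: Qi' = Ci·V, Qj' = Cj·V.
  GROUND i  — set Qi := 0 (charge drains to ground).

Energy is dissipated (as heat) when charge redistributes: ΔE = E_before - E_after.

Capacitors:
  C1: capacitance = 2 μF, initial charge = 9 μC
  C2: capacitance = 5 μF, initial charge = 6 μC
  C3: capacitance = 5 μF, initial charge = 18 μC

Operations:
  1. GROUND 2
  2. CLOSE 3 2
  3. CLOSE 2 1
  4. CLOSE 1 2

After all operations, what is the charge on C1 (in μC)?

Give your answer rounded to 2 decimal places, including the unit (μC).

Answer: 5.14 μC

Derivation:
Initial: C1(2μF, Q=9μC, V=4.50V), C2(5μF, Q=6μC, V=1.20V), C3(5μF, Q=18μC, V=3.60V)
Op 1: GROUND 2: Q2=0; energy lost=3.600
Op 2: CLOSE 3-2: Q_total=18.00, C_total=10.00, V=1.80; Q3=9.00, Q2=9.00; dissipated=16.200
Op 3: CLOSE 2-1: Q_total=18.00, C_total=7.00, V=2.57; Q2=12.86, Q1=5.14; dissipated=5.207
Op 4: CLOSE 1-2: Q_total=18.00, C_total=7.00, V=2.57; Q1=5.14, Q2=12.86; dissipated=0.000
Final charges: Q1=5.14, Q2=12.86, Q3=9.00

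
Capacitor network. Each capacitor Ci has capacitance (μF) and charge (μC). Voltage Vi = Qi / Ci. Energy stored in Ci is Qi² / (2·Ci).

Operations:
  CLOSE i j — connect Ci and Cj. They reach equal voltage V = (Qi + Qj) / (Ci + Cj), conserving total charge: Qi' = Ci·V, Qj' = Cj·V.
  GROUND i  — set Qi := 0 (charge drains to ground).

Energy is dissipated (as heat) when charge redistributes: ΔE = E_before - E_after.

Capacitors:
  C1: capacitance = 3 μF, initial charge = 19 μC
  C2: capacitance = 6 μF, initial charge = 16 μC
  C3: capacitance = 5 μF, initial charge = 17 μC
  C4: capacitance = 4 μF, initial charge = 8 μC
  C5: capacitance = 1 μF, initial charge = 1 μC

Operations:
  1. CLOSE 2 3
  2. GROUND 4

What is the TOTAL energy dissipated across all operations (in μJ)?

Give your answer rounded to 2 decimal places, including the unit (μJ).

Answer: 8.73 μJ

Derivation:
Initial: C1(3μF, Q=19μC, V=6.33V), C2(6μF, Q=16μC, V=2.67V), C3(5μF, Q=17μC, V=3.40V), C4(4μF, Q=8μC, V=2.00V), C5(1μF, Q=1μC, V=1.00V)
Op 1: CLOSE 2-3: Q_total=33.00, C_total=11.00, V=3.00; Q2=18.00, Q3=15.00; dissipated=0.733
Op 2: GROUND 4: Q4=0; energy lost=8.000
Total dissipated: 8.733 μJ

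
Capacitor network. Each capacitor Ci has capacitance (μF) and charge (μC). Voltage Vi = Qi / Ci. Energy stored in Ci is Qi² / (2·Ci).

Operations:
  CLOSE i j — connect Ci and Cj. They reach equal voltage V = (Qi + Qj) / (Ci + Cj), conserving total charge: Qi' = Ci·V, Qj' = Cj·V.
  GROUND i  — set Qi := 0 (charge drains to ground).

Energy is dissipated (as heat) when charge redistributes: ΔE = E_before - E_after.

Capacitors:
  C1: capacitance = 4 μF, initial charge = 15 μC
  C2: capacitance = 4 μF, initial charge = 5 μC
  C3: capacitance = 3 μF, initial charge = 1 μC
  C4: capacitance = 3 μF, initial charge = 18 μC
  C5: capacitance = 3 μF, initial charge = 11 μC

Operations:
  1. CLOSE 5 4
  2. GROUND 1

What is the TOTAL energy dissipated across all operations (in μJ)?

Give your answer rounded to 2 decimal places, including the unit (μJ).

Initial: C1(4μF, Q=15μC, V=3.75V), C2(4μF, Q=5μC, V=1.25V), C3(3μF, Q=1μC, V=0.33V), C4(3μF, Q=18μC, V=6.00V), C5(3μF, Q=11μC, V=3.67V)
Op 1: CLOSE 5-4: Q_total=29.00, C_total=6.00, V=4.83; Q5=14.50, Q4=14.50; dissipated=4.083
Op 2: GROUND 1: Q1=0; energy lost=28.125
Total dissipated: 32.208 μJ

Answer: 32.21 μJ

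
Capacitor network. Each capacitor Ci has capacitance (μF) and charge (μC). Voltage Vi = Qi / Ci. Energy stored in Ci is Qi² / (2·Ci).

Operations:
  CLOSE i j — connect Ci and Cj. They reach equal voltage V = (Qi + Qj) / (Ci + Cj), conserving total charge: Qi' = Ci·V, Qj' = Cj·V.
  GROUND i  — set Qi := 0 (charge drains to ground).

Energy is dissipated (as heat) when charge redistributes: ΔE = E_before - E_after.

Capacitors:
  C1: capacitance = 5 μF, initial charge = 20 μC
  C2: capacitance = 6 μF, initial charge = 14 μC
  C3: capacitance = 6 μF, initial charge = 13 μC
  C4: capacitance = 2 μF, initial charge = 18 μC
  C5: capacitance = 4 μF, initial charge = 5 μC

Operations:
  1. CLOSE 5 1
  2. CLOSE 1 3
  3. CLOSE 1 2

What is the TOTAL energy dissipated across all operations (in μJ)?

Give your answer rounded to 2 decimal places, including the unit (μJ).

Initial: C1(5μF, Q=20μC, V=4.00V), C2(6μF, Q=14μC, V=2.33V), C3(6μF, Q=13μC, V=2.17V), C4(2μF, Q=18μC, V=9.00V), C5(4μF, Q=5μC, V=1.25V)
Op 1: CLOSE 5-1: Q_total=25.00, C_total=9.00, V=2.78; Q5=11.11, Q1=13.89; dissipated=8.403
Op 2: CLOSE 1-3: Q_total=26.89, C_total=11.00, V=2.44; Q1=12.22, Q3=14.67; dissipated=0.509
Op 3: CLOSE 1-2: Q_total=26.22, C_total=11.00, V=2.38; Q1=11.92, Q2=14.30; dissipated=0.017
Total dissipated: 8.929 μJ

Answer: 8.93 μJ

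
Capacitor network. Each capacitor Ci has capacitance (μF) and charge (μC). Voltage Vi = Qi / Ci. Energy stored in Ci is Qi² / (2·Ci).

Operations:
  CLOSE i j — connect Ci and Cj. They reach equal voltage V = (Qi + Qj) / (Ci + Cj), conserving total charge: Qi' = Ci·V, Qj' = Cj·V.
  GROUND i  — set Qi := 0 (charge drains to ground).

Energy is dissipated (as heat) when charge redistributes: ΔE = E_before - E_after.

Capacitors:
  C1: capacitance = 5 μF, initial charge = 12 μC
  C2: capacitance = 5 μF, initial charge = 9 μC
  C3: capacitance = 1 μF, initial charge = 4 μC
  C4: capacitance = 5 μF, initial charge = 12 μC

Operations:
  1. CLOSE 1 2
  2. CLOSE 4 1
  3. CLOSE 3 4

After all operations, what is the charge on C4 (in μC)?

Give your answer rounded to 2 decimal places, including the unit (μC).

Initial: C1(5μF, Q=12μC, V=2.40V), C2(5μF, Q=9μC, V=1.80V), C3(1μF, Q=4μC, V=4.00V), C4(5μF, Q=12μC, V=2.40V)
Op 1: CLOSE 1-2: Q_total=21.00, C_total=10.00, V=2.10; Q1=10.50, Q2=10.50; dissipated=0.450
Op 2: CLOSE 4-1: Q_total=22.50, C_total=10.00, V=2.25; Q4=11.25, Q1=11.25; dissipated=0.113
Op 3: CLOSE 3-4: Q_total=15.25, C_total=6.00, V=2.54; Q3=2.54, Q4=12.71; dissipated=1.276
Final charges: Q1=11.25, Q2=10.50, Q3=2.54, Q4=12.71

Answer: 12.71 μC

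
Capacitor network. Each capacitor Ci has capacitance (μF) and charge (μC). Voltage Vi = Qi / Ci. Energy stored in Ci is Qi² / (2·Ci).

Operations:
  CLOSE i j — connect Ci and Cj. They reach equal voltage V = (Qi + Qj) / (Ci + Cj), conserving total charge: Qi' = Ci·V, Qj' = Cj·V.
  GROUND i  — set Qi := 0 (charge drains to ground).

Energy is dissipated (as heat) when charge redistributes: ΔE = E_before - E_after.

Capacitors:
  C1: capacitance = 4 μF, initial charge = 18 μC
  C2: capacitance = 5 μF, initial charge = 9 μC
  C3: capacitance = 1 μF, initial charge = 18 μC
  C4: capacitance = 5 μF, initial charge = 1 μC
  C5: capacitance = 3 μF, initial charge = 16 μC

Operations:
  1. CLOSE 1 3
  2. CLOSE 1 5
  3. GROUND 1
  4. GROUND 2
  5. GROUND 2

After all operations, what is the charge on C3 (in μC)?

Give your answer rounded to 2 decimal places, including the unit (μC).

Answer: 7.20 μC

Derivation:
Initial: C1(4μF, Q=18μC, V=4.50V), C2(5μF, Q=9μC, V=1.80V), C3(1μF, Q=18μC, V=18.00V), C4(5μF, Q=1μC, V=0.20V), C5(3μF, Q=16μC, V=5.33V)
Op 1: CLOSE 1-3: Q_total=36.00, C_total=5.00, V=7.20; Q1=28.80, Q3=7.20; dissipated=72.900
Op 2: CLOSE 1-5: Q_total=44.80, C_total=7.00, V=6.40; Q1=25.60, Q5=19.20; dissipated=2.987
Op 3: GROUND 1: Q1=0; energy lost=81.920
Op 4: GROUND 2: Q2=0; energy lost=8.100
Op 5: GROUND 2: Q2=0; energy lost=0.000
Final charges: Q1=0.00, Q2=0.00, Q3=7.20, Q4=1.00, Q5=19.20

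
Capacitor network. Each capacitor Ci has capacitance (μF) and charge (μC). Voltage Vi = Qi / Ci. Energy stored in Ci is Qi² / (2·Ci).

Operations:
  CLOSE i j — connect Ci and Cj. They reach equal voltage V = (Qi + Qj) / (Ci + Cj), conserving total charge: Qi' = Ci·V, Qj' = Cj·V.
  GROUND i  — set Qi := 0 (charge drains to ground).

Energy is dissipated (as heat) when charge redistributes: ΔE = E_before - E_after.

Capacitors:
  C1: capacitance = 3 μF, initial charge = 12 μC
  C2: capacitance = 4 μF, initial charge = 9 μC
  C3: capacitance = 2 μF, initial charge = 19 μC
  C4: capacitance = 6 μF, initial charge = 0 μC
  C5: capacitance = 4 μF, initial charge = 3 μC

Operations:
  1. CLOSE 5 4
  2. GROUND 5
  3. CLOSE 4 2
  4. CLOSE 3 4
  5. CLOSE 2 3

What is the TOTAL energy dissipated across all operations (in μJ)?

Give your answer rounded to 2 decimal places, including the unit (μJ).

Initial: C1(3μF, Q=12μC, V=4.00V), C2(4μF, Q=9μC, V=2.25V), C3(2μF, Q=19μC, V=9.50V), C4(6μF, Q=0μC, V=0.00V), C5(4μF, Q=3μC, V=0.75V)
Op 1: CLOSE 5-4: Q_total=3.00, C_total=10.00, V=0.30; Q5=1.20, Q4=1.80; dissipated=0.675
Op 2: GROUND 5: Q5=0; energy lost=0.180
Op 3: CLOSE 4-2: Q_total=10.80, C_total=10.00, V=1.08; Q4=6.48, Q2=4.32; dissipated=4.563
Op 4: CLOSE 3-4: Q_total=25.48, C_total=8.00, V=3.19; Q3=6.37, Q4=19.11; dissipated=53.172
Op 5: CLOSE 2-3: Q_total=10.69, C_total=6.00, V=1.78; Q2=7.13, Q3=3.56; dissipated=2.954
Total dissipated: 61.544 μJ

Answer: 61.54 μJ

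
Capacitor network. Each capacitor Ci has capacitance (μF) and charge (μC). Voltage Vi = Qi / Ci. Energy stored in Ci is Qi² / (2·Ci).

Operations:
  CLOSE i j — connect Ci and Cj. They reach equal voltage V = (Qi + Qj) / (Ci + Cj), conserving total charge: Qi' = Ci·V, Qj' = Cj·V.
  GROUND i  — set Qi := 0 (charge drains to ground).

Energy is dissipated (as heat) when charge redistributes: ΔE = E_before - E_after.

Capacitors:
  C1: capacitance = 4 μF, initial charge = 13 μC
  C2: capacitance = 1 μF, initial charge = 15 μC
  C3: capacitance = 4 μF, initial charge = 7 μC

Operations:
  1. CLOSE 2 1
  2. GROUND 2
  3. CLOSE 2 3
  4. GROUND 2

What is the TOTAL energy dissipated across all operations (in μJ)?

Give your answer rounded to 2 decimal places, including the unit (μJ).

Initial: C1(4μF, Q=13μC, V=3.25V), C2(1μF, Q=15μC, V=15.00V), C3(4μF, Q=7μC, V=1.75V)
Op 1: CLOSE 2-1: Q_total=28.00, C_total=5.00, V=5.60; Q2=5.60, Q1=22.40; dissipated=55.225
Op 2: GROUND 2: Q2=0; energy lost=15.680
Op 3: CLOSE 2-3: Q_total=7.00, C_total=5.00, V=1.40; Q2=1.40, Q3=5.60; dissipated=1.225
Op 4: GROUND 2: Q2=0; energy lost=0.980
Total dissipated: 73.110 μJ

Answer: 73.11 μJ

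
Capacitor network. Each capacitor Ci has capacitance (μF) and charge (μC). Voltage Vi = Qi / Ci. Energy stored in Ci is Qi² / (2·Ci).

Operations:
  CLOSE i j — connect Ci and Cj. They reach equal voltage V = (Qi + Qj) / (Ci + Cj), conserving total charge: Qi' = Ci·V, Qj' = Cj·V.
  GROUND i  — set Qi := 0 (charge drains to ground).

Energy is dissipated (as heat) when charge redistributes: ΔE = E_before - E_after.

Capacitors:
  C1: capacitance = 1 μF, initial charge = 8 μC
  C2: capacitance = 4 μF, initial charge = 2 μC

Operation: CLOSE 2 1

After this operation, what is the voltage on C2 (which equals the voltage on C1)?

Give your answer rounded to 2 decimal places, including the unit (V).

Answer: 2.00 V

Derivation:
Initial: C1(1μF, Q=8μC, V=8.00V), C2(4μF, Q=2μC, V=0.50V)
Op 1: CLOSE 2-1: Q_total=10.00, C_total=5.00, V=2.00; Q2=8.00, Q1=2.00; dissipated=22.500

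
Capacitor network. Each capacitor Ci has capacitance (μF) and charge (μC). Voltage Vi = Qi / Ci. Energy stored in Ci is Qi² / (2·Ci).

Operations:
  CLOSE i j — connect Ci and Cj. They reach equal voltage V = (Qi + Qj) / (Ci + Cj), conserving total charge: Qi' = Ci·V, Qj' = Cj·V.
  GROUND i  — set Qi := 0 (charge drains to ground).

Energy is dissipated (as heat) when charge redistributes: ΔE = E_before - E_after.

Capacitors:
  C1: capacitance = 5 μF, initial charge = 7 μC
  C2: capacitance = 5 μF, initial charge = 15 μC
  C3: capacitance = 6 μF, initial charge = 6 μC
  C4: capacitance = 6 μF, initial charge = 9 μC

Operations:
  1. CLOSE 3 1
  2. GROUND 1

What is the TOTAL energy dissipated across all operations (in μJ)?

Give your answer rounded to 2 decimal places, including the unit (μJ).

Answer: 3.71 μJ

Derivation:
Initial: C1(5μF, Q=7μC, V=1.40V), C2(5μF, Q=15μC, V=3.00V), C3(6μF, Q=6μC, V=1.00V), C4(6μF, Q=9μC, V=1.50V)
Op 1: CLOSE 3-1: Q_total=13.00, C_total=11.00, V=1.18; Q3=7.09, Q1=5.91; dissipated=0.218
Op 2: GROUND 1: Q1=0; energy lost=3.492
Total dissipated: 3.710 μJ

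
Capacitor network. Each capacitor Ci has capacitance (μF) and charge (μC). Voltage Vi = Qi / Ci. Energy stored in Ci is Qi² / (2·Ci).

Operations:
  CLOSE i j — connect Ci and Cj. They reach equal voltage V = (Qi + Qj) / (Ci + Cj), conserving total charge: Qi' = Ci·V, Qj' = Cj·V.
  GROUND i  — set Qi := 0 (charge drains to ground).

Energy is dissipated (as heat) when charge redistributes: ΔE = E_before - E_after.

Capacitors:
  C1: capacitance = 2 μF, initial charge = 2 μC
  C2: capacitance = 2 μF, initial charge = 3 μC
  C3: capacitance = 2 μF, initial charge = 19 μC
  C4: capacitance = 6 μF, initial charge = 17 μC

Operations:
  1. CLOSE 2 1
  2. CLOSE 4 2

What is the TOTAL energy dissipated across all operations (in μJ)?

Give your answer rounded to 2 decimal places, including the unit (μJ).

Initial: C1(2μF, Q=2μC, V=1.00V), C2(2μF, Q=3μC, V=1.50V), C3(2μF, Q=19μC, V=9.50V), C4(6μF, Q=17μC, V=2.83V)
Op 1: CLOSE 2-1: Q_total=5.00, C_total=4.00, V=1.25; Q2=2.50, Q1=2.50; dissipated=0.125
Op 2: CLOSE 4-2: Q_total=19.50, C_total=8.00, V=2.44; Q4=14.62, Q2=4.88; dissipated=1.880
Total dissipated: 2.005 μJ

Answer: 2.01 μJ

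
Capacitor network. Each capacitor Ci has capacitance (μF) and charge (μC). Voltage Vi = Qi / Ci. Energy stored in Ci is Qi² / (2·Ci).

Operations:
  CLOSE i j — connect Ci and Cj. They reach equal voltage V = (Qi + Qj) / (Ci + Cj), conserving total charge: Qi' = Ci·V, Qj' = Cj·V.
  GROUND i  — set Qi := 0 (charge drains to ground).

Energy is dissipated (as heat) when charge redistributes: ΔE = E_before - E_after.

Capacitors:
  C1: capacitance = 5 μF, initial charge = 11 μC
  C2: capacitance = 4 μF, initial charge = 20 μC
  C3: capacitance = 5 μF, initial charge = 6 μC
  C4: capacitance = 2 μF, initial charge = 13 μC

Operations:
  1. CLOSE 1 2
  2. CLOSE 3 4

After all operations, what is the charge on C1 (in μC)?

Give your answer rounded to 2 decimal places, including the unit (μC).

Initial: C1(5μF, Q=11μC, V=2.20V), C2(4μF, Q=20μC, V=5.00V), C3(5μF, Q=6μC, V=1.20V), C4(2μF, Q=13μC, V=6.50V)
Op 1: CLOSE 1-2: Q_total=31.00, C_total=9.00, V=3.44; Q1=17.22, Q2=13.78; dissipated=8.711
Op 2: CLOSE 3-4: Q_total=19.00, C_total=7.00, V=2.71; Q3=13.57, Q4=5.43; dissipated=20.064
Final charges: Q1=17.22, Q2=13.78, Q3=13.57, Q4=5.43

Answer: 17.22 μC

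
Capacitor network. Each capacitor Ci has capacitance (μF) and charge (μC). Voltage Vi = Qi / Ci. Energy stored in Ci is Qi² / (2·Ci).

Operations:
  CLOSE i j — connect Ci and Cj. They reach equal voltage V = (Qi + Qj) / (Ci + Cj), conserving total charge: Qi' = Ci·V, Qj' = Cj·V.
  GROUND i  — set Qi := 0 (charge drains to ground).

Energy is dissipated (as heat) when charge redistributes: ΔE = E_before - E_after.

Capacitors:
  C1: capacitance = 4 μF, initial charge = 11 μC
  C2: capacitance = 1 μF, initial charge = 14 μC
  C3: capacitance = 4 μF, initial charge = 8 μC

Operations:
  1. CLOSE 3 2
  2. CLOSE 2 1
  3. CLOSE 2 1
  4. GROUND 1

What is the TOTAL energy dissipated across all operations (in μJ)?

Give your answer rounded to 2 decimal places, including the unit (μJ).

Answer: 77.66 μJ

Derivation:
Initial: C1(4μF, Q=11μC, V=2.75V), C2(1μF, Q=14μC, V=14.00V), C3(4μF, Q=8μC, V=2.00V)
Op 1: CLOSE 3-2: Q_total=22.00, C_total=5.00, V=4.40; Q3=17.60, Q2=4.40; dissipated=57.600
Op 2: CLOSE 2-1: Q_total=15.40, C_total=5.00, V=3.08; Q2=3.08, Q1=12.32; dissipated=1.089
Op 3: CLOSE 2-1: Q_total=15.40, C_total=5.00, V=3.08; Q2=3.08, Q1=12.32; dissipated=0.000
Op 4: GROUND 1: Q1=0; energy lost=18.973
Total dissipated: 77.662 μJ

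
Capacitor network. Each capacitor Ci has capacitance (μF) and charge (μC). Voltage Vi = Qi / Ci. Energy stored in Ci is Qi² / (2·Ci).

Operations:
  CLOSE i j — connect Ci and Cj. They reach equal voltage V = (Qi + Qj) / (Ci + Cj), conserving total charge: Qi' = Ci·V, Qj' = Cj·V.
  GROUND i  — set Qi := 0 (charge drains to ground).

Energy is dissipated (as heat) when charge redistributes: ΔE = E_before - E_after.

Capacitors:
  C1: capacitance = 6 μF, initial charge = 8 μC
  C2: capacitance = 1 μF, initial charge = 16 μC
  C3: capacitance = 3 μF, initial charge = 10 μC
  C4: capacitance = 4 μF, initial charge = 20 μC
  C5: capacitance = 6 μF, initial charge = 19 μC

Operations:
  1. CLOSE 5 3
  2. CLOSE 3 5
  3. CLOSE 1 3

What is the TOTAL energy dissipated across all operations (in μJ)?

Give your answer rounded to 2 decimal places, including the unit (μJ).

Initial: C1(6μF, Q=8μC, V=1.33V), C2(1μF, Q=16μC, V=16.00V), C3(3μF, Q=10μC, V=3.33V), C4(4μF, Q=20μC, V=5.00V), C5(6μF, Q=19μC, V=3.17V)
Op 1: CLOSE 5-3: Q_total=29.00, C_total=9.00, V=3.22; Q5=19.33, Q3=9.67; dissipated=0.028
Op 2: CLOSE 3-5: Q_total=29.00, C_total=9.00, V=3.22; Q3=9.67, Q5=19.33; dissipated=0.000
Op 3: CLOSE 1-3: Q_total=17.67, C_total=9.00, V=1.96; Q1=11.78, Q3=5.89; dissipated=3.568
Total dissipated: 3.596 μJ

Answer: 3.60 μJ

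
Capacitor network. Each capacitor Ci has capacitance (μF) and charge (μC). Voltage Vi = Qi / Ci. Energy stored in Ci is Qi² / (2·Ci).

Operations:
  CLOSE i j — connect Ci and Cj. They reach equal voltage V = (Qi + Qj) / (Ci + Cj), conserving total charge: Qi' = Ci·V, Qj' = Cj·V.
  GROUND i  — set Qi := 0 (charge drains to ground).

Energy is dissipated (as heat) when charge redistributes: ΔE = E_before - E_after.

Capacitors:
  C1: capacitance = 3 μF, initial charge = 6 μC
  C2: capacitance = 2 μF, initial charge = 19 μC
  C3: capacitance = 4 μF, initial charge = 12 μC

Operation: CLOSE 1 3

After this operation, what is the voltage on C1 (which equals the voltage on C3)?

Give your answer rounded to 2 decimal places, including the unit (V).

Initial: C1(3μF, Q=6μC, V=2.00V), C2(2μF, Q=19μC, V=9.50V), C3(4μF, Q=12μC, V=3.00V)
Op 1: CLOSE 1-3: Q_total=18.00, C_total=7.00, V=2.57; Q1=7.71, Q3=10.29; dissipated=0.857

Answer: 2.57 V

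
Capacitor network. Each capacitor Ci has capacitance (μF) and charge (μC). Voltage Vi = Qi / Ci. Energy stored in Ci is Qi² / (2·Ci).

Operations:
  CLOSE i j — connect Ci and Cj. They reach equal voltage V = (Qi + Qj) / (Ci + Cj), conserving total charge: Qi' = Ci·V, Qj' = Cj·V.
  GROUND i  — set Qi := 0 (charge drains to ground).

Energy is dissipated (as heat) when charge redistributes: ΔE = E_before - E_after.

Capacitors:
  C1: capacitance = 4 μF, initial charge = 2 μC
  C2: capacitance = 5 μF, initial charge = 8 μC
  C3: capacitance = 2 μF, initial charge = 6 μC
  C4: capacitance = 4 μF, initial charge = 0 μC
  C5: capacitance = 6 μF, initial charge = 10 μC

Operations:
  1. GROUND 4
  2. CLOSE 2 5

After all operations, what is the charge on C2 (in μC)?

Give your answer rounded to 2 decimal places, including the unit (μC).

Initial: C1(4μF, Q=2μC, V=0.50V), C2(5μF, Q=8μC, V=1.60V), C3(2μF, Q=6μC, V=3.00V), C4(4μF, Q=0μC, V=0.00V), C5(6μF, Q=10μC, V=1.67V)
Op 1: GROUND 4: Q4=0; energy lost=0.000
Op 2: CLOSE 2-5: Q_total=18.00, C_total=11.00, V=1.64; Q2=8.18, Q5=9.82; dissipated=0.006
Final charges: Q1=2.00, Q2=8.18, Q3=6.00, Q4=0.00, Q5=9.82

Answer: 8.18 μC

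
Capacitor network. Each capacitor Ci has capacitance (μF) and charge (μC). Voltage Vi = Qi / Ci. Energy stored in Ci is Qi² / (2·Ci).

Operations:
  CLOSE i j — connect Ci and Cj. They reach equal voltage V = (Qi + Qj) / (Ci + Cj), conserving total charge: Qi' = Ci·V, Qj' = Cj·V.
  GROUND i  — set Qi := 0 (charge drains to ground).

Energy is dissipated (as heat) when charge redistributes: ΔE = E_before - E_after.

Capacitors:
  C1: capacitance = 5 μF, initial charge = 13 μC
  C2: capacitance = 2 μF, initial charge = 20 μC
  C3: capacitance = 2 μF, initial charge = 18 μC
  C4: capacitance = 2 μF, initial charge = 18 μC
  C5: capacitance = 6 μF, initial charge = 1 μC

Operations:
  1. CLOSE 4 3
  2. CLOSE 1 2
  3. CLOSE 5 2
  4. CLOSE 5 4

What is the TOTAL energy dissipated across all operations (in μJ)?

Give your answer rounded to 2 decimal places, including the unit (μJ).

Initial: C1(5μF, Q=13μC, V=2.60V), C2(2μF, Q=20μC, V=10.00V), C3(2μF, Q=18μC, V=9.00V), C4(2μF, Q=18μC, V=9.00V), C5(6μF, Q=1μC, V=0.17V)
Op 1: CLOSE 4-3: Q_total=36.00, C_total=4.00, V=9.00; Q4=18.00, Q3=18.00; dissipated=0.000
Op 2: CLOSE 1-2: Q_total=33.00, C_total=7.00, V=4.71; Q1=23.57, Q2=9.43; dissipated=39.114
Op 3: CLOSE 5-2: Q_total=10.43, C_total=8.00, V=1.30; Q5=7.82, Q2=2.61; dissipated=15.511
Op 4: CLOSE 5-4: Q_total=25.82, C_total=8.00, V=3.23; Q5=19.37, Q4=6.46; dissipated=44.426
Total dissipated: 99.051 μJ

Answer: 99.05 μJ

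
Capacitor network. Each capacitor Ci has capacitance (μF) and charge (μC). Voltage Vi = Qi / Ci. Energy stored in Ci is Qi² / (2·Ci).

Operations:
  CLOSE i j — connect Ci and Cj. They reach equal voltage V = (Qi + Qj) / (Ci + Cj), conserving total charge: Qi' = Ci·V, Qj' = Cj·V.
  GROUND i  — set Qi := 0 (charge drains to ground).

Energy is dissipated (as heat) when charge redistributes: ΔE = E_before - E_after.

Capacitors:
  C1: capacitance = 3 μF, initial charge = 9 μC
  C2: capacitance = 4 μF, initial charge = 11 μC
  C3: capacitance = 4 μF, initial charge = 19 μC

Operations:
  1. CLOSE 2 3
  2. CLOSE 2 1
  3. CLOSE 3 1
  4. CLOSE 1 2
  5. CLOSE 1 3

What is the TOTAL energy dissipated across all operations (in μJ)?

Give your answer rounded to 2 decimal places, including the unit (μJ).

Answer: 4.61 μJ

Derivation:
Initial: C1(3μF, Q=9μC, V=3.00V), C2(4μF, Q=11μC, V=2.75V), C3(4μF, Q=19μC, V=4.75V)
Op 1: CLOSE 2-3: Q_total=30.00, C_total=8.00, V=3.75; Q2=15.00, Q3=15.00; dissipated=4.000
Op 2: CLOSE 2-1: Q_total=24.00, C_total=7.00, V=3.43; Q2=13.71, Q1=10.29; dissipated=0.482
Op 3: CLOSE 3-1: Q_total=25.29, C_total=7.00, V=3.61; Q3=14.45, Q1=10.84; dissipated=0.089
Op 4: CLOSE 1-2: Q_total=24.55, C_total=7.00, V=3.51; Q1=10.52, Q2=14.03; dissipated=0.029
Op 5: CLOSE 1-3: Q_total=24.97, C_total=7.00, V=3.57; Q1=10.70, Q3=14.27; dissipated=0.009
Total dissipated: 4.609 μJ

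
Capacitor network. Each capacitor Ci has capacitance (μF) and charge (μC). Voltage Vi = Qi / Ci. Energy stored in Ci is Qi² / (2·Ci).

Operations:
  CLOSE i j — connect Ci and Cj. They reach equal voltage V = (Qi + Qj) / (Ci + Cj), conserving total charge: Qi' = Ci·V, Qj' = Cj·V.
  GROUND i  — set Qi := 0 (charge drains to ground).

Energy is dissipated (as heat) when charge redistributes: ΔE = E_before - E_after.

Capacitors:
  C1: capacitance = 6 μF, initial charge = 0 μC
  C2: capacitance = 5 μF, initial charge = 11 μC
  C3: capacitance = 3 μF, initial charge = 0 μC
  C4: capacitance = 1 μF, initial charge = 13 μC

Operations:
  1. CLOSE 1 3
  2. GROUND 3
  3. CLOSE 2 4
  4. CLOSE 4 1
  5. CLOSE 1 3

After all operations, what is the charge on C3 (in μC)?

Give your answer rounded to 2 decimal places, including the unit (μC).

Initial: C1(6μF, Q=0μC, V=0.00V), C2(5μF, Q=11μC, V=2.20V), C3(3μF, Q=0μC, V=0.00V), C4(1μF, Q=13μC, V=13.00V)
Op 1: CLOSE 1-3: Q_total=0.00, C_total=9.00, V=0.00; Q1=0.00, Q3=0.00; dissipated=0.000
Op 2: GROUND 3: Q3=0; energy lost=0.000
Op 3: CLOSE 2-4: Q_total=24.00, C_total=6.00, V=4.00; Q2=20.00, Q4=4.00; dissipated=48.600
Op 4: CLOSE 4-1: Q_total=4.00, C_total=7.00, V=0.57; Q4=0.57, Q1=3.43; dissipated=6.857
Op 5: CLOSE 1-3: Q_total=3.43, C_total=9.00, V=0.38; Q1=2.29, Q3=1.14; dissipated=0.327
Final charges: Q1=2.29, Q2=20.00, Q3=1.14, Q4=0.57

Answer: 1.14 μC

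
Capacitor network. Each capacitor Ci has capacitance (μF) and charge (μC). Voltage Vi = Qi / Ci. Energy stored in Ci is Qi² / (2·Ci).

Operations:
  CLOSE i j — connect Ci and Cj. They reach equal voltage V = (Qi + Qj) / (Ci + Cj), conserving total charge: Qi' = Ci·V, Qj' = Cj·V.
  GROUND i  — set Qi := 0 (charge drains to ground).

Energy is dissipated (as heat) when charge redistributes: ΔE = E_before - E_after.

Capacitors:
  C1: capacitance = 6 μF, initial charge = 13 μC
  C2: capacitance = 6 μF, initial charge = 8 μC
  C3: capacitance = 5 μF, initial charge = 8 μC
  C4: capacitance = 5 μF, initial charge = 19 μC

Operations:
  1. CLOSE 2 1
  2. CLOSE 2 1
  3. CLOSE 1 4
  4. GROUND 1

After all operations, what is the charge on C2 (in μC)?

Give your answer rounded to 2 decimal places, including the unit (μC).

Initial: C1(6μF, Q=13μC, V=2.17V), C2(6μF, Q=8μC, V=1.33V), C3(5μF, Q=8μC, V=1.60V), C4(5μF, Q=19μC, V=3.80V)
Op 1: CLOSE 2-1: Q_total=21.00, C_total=12.00, V=1.75; Q2=10.50, Q1=10.50; dissipated=1.042
Op 2: CLOSE 2-1: Q_total=21.00, C_total=12.00, V=1.75; Q2=10.50, Q1=10.50; dissipated=0.000
Op 3: CLOSE 1-4: Q_total=29.50, C_total=11.00, V=2.68; Q1=16.09, Q4=13.41; dissipated=5.731
Op 4: GROUND 1: Q1=0; energy lost=21.576
Final charges: Q1=0.00, Q2=10.50, Q3=8.00, Q4=13.41

Answer: 10.50 μC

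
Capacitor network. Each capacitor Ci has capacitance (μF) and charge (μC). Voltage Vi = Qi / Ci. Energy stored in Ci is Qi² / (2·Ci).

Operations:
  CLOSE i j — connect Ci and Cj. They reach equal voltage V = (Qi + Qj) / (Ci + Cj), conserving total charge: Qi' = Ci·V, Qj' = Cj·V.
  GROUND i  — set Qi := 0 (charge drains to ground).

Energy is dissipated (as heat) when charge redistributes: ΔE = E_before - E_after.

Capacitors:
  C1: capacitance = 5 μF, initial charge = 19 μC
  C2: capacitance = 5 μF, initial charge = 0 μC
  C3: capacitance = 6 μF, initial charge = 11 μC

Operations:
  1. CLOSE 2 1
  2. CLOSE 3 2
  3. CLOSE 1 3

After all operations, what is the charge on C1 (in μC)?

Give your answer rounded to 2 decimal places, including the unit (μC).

Answer: 9.40 μC

Derivation:
Initial: C1(5μF, Q=19μC, V=3.80V), C2(5μF, Q=0μC, V=0.00V), C3(6μF, Q=11μC, V=1.83V)
Op 1: CLOSE 2-1: Q_total=19.00, C_total=10.00, V=1.90; Q2=9.50, Q1=9.50; dissipated=18.050
Op 2: CLOSE 3-2: Q_total=20.50, C_total=11.00, V=1.86; Q3=11.18, Q2=9.32; dissipated=0.006
Op 3: CLOSE 1-3: Q_total=20.68, C_total=11.00, V=1.88; Q1=9.40, Q3=11.28; dissipated=0.002
Final charges: Q1=9.40, Q2=9.32, Q3=11.28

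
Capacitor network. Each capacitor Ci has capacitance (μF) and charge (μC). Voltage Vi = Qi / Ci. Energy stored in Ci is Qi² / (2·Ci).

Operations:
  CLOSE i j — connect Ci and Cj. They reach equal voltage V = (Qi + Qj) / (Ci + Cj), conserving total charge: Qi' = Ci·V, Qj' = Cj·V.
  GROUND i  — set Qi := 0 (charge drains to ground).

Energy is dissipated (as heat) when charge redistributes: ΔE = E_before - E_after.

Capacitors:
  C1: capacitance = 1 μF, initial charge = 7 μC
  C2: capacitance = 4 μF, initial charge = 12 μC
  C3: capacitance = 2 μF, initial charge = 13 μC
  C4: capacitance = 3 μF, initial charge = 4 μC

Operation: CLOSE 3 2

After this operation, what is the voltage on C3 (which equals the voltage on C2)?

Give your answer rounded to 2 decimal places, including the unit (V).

Answer: 4.17 V

Derivation:
Initial: C1(1μF, Q=7μC, V=7.00V), C2(4μF, Q=12μC, V=3.00V), C3(2μF, Q=13μC, V=6.50V), C4(3μF, Q=4μC, V=1.33V)
Op 1: CLOSE 3-2: Q_total=25.00, C_total=6.00, V=4.17; Q3=8.33, Q2=16.67; dissipated=8.167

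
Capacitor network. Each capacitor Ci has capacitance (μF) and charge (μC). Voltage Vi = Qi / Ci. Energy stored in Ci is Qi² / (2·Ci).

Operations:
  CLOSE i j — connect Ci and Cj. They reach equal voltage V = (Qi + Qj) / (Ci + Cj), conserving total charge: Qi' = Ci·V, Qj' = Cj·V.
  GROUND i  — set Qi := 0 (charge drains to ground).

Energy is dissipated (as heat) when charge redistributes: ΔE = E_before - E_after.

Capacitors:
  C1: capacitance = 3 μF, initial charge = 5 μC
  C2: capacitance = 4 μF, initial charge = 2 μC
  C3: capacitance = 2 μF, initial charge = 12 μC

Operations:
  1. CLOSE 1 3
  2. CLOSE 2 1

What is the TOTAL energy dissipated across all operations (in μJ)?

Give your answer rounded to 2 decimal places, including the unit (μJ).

Answer: 18.48 μJ

Derivation:
Initial: C1(3μF, Q=5μC, V=1.67V), C2(4μF, Q=2μC, V=0.50V), C3(2μF, Q=12μC, V=6.00V)
Op 1: CLOSE 1-3: Q_total=17.00, C_total=5.00, V=3.40; Q1=10.20, Q3=6.80; dissipated=11.267
Op 2: CLOSE 2-1: Q_total=12.20, C_total=7.00, V=1.74; Q2=6.97, Q1=5.23; dissipated=7.209
Total dissipated: 18.475 μJ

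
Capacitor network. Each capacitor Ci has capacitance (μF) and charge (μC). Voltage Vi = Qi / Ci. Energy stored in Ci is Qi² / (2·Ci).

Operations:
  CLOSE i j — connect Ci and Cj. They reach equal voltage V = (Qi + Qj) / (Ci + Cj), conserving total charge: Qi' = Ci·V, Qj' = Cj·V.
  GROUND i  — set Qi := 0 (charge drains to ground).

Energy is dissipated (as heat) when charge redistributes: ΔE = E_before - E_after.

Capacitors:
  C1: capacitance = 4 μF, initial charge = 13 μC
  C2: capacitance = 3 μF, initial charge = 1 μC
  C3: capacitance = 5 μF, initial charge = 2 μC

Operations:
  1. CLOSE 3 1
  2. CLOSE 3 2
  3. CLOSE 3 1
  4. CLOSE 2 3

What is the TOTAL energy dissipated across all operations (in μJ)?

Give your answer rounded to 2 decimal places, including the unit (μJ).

Initial: C1(4μF, Q=13μC, V=3.25V), C2(3μF, Q=1μC, V=0.33V), C3(5μF, Q=2μC, V=0.40V)
Op 1: CLOSE 3-1: Q_total=15.00, C_total=9.00, V=1.67; Q3=8.33, Q1=6.67; dissipated=9.025
Op 2: CLOSE 3-2: Q_total=9.33, C_total=8.00, V=1.17; Q3=5.83, Q2=3.50; dissipated=1.667
Op 3: CLOSE 3-1: Q_total=12.50, C_total=9.00, V=1.39; Q3=6.94, Q1=5.56; dissipated=0.278
Op 4: CLOSE 2-3: Q_total=10.44, C_total=8.00, V=1.31; Q2=3.92, Q3=6.53; dissipated=0.046
Total dissipated: 11.016 μJ

Answer: 11.02 μJ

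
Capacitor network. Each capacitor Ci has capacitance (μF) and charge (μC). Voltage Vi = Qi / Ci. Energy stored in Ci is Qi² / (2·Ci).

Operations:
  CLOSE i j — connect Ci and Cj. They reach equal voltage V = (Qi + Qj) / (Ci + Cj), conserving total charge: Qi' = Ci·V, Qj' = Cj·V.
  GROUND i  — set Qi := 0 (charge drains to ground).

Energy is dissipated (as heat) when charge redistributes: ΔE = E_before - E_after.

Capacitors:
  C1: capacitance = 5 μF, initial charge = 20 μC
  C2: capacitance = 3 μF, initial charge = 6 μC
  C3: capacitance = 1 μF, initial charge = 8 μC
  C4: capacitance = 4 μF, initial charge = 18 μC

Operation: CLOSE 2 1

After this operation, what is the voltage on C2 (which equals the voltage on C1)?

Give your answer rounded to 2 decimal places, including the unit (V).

Answer: 3.25 V

Derivation:
Initial: C1(5μF, Q=20μC, V=4.00V), C2(3μF, Q=6μC, V=2.00V), C3(1μF, Q=8μC, V=8.00V), C4(4μF, Q=18μC, V=4.50V)
Op 1: CLOSE 2-1: Q_total=26.00, C_total=8.00, V=3.25; Q2=9.75, Q1=16.25; dissipated=3.750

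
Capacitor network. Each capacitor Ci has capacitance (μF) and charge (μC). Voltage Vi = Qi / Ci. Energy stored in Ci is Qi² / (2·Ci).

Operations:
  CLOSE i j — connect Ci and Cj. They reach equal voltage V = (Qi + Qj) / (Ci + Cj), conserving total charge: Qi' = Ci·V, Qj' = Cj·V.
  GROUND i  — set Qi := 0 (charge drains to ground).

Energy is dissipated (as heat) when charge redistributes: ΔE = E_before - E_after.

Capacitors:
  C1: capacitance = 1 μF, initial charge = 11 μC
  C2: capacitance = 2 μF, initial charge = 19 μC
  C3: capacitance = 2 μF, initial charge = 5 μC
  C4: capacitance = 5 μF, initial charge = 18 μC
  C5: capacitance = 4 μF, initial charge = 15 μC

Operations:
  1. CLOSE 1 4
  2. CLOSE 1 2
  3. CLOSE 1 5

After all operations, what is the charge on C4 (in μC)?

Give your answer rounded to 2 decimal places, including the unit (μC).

Initial: C1(1μF, Q=11μC, V=11.00V), C2(2μF, Q=19μC, V=9.50V), C3(2μF, Q=5μC, V=2.50V), C4(5μF, Q=18μC, V=3.60V), C5(4μF, Q=15μC, V=3.75V)
Op 1: CLOSE 1-4: Q_total=29.00, C_total=6.00, V=4.83; Q1=4.83, Q4=24.17; dissipated=22.817
Op 2: CLOSE 1-2: Q_total=23.83, C_total=3.00, V=7.94; Q1=7.94, Q2=15.89; dissipated=7.259
Op 3: CLOSE 1-5: Q_total=22.94, C_total=5.00, V=4.59; Q1=4.59, Q5=18.36; dissipated=7.037
Final charges: Q1=4.59, Q2=15.89, Q3=5.00, Q4=24.17, Q5=18.36

Answer: 24.17 μC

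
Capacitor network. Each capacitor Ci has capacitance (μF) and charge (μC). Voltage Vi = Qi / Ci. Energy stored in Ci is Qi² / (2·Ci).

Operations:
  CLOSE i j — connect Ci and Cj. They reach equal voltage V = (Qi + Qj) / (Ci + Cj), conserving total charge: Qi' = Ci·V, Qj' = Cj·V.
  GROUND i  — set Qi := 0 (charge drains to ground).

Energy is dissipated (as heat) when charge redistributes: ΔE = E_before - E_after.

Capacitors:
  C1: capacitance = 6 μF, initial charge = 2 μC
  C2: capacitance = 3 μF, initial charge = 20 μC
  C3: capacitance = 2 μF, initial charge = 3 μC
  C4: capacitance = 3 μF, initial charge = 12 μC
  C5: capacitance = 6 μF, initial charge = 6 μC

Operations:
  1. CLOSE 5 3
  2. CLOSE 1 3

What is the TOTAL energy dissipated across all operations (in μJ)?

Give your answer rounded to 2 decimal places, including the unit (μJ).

Answer: 0.66 μJ

Derivation:
Initial: C1(6μF, Q=2μC, V=0.33V), C2(3μF, Q=20μC, V=6.67V), C3(2μF, Q=3μC, V=1.50V), C4(3μF, Q=12μC, V=4.00V), C5(6μF, Q=6μC, V=1.00V)
Op 1: CLOSE 5-3: Q_total=9.00, C_total=8.00, V=1.12; Q5=6.75, Q3=2.25; dissipated=0.188
Op 2: CLOSE 1-3: Q_total=4.25, C_total=8.00, V=0.53; Q1=3.19, Q3=1.06; dissipated=0.470
Total dissipated: 0.658 μJ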